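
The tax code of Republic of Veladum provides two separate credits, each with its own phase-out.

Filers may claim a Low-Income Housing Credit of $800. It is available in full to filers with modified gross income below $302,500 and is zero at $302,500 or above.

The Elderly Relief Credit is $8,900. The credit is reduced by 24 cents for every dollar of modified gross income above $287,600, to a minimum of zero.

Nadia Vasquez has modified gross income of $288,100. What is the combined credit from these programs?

$9,580

Low-Income Housing Credit: $288,100 is below the $302,500 cutoff, so the full $800 applies.
Elderly Relief Credit: 24% of the $500 excess over $287,600 is $120; credit = $8,900 − $120 = $8,780.
Total: $800 + $8,780 = $9,580.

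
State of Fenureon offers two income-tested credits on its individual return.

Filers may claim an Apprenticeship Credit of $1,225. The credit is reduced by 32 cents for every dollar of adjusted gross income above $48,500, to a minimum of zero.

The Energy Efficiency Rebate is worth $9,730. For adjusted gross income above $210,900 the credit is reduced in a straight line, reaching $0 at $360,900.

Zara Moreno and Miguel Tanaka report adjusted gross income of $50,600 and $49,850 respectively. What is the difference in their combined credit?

$240

Zara ($50,600): Apprenticeship Credit: 32% of the $2,100 excess over $48,500 is $672; credit = $1,225 − $672 = $553. Energy Efficiency Rebate: $50,600 is at or below the $210,900 threshold, so the full $9,730 applies. total $553 + $9,730 = $10,283
Miguel ($49,850): Apprenticeship Credit: 32% of the $1,350 excess over $48,500 is $432; credit = $1,225 − $432 = $793. Energy Efficiency Rebate: $49,850 is at or below the $210,900 threshold, so the full $9,730 applies. total $793 + $9,730 = $10,523
Difference: |$10,283 − $10,523| = $240.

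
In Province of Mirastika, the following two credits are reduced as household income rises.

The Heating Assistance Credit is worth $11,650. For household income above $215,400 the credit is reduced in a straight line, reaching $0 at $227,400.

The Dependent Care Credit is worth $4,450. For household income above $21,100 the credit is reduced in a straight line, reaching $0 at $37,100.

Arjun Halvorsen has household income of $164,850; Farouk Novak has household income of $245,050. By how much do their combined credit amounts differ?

$11,650

Arjun ($164,850): Heating Assistance Credit: $164,850 is at or below the $215,400 threshold, so the full $11,650 applies. Dependent Care Credit: $164,850 is at or above $37,100, so the credit is $0. total $11,650 + $0 = $11,650
Farouk ($245,050): Heating Assistance Credit: $245,050 is at or above $227,400, so the credit is $0. Dependent Care Credit: $245,050 is at or above $37,100, so the credit is $0. total $0 + $0 = $0
Difference: |$11,650 − $0| = $11,650.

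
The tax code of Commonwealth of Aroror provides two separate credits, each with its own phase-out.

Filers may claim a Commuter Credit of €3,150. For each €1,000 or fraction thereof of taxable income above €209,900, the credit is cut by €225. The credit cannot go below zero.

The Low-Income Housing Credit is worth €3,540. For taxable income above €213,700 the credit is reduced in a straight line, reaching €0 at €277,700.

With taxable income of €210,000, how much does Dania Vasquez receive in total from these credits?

€6,465

Commuter Credit: income exceeds €209,900 by €100, which is 1 full-or-partial €1,000 increment; reduction = 1 × €225 = €225, leaving €2,925.
Low-Income Housing Credit: €210,000 is at or below the €213,700 threshold, so the full €3,540 applies.
Total: €2,925 + €3,540 = €6,465.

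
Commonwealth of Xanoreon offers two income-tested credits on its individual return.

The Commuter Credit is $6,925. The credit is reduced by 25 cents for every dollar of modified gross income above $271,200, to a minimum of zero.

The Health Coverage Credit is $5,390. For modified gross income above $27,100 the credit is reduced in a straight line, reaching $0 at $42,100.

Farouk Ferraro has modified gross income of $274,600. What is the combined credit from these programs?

Commuter Credit: 25% of the $3,400 excess over $271,200 is $850; credit = $6,925 − $850 = $6,075.
Health Coverage Credit: $274,600 is at or above $42,100, so the credit is $0.
Total: $6,075 + $0 = $6,075.

$6,075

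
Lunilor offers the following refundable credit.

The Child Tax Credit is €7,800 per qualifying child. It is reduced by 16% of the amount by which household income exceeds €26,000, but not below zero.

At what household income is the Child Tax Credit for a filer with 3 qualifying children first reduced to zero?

Full credit = 3 × €7,800 = €23,400.
The credit falls by 16% of each euro above €26,000, so it reaches zero when the excess is €23,400 / 16% = €146,250: income = €26,000 + €146,250 = €172,250.

€172,250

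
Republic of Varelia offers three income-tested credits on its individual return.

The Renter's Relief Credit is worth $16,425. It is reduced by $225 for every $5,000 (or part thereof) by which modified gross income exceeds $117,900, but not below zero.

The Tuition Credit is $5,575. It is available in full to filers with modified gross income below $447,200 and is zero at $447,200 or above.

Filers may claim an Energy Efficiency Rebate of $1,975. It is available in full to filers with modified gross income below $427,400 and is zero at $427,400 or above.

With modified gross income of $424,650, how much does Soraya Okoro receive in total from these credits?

$10,025

Renter's Relief Credit: income exceeds $117,900 by $306,750, which is 62 full-or-partial $5,000 increments; reduction = 62 × $225 = $13,950, leaving $2,475.
Tuition Credit: $424,650 is below the $447,200 cutoff, so the full $5,575 applies.
Energy Efficiency Rebate: $424,650 is below the $427,400 cutoff, so the full $1,975 applies.
Total: $2,475 + $5,575 + $1,975 = $10,025.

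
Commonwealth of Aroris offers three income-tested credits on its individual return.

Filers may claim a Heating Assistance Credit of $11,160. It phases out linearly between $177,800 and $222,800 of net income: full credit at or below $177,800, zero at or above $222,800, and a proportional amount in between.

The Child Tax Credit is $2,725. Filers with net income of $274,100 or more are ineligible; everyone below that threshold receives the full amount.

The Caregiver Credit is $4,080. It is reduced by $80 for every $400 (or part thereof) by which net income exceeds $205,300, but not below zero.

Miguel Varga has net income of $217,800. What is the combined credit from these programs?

$5,485

Heating Assistance Credit: $217,800 is $40,000 into a $45,000 phase-out range, leaving 5,000/45,000 of the credit: $11,160 × 5,000/45,000 = $1,240.
Child Tax Credit: $217,800 is below the $274,100 cutoff, so the full $2,725 applies.
Caregiver Credit: income exceeds $205,300 by $12,500, which is 32 full-or-partial $400 increments; reduction = 32 × $80 = $2,560, leaving $1,520.
Total: $1,240 + $2,725 + $1,520 = $5,485.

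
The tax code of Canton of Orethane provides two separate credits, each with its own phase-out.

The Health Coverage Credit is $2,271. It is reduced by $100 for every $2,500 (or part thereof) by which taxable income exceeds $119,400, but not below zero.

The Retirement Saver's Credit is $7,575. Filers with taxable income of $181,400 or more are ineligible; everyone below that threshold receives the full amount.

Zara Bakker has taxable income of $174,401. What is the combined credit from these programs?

$7,575

Health Coverage Credit: income exceeds $119,400 by $55,001 → 23 increments × $100 = $2,300 ≥ base, so the credit is $0.
Retirement Saver's Credit: $174,401 is below the $181,400 cutoff, so the full $7,575 applies.
Total: $0 + $7,575 = $7,575.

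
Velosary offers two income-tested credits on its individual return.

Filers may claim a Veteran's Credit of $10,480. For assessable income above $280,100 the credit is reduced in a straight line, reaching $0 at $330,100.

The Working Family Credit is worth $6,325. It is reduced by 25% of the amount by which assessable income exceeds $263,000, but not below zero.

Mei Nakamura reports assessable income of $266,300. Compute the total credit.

Veteran's Credit: $266,300 is at or below the $280,100 threshold, so the full $10,480 applies.
Working Family Credit: 25% of the $3,300 excess over $263,000 is $825; credit = $6,325 − $825 = $5,500.
Total: $10,480 + $5,500 = $15,980.

$15,980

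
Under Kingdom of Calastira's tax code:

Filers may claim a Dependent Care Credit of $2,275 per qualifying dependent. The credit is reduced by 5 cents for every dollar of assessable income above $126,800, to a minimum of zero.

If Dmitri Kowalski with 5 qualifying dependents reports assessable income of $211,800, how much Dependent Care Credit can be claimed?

$7,125

Dependent Care Credit: base = 5 × $2,275 = $11,375. 5% of the $85,000 excess over $126,800 is $4,250; credit = $11,375 − $4,250 = $7,125.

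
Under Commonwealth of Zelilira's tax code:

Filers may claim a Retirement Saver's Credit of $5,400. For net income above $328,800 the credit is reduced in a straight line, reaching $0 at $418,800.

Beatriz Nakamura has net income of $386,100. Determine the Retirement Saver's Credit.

Retirement Saver's Credit: $386,100 is $57,300 into a $90,000 phase-out range, leaving 32,700/90,000 of the credit: $5,400 × 32,700/90,000 = $1,962.

$1,962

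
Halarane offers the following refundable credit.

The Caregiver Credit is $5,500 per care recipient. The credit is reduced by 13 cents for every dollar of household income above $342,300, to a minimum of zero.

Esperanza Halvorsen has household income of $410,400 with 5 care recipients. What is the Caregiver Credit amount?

Caregiver Credit: base = 5 × $5,500 = $27,500. 13% of the $68,100 excess over $342,300 is $8,853; credit = $27,500 − $8,853 = $18,647.

$18,647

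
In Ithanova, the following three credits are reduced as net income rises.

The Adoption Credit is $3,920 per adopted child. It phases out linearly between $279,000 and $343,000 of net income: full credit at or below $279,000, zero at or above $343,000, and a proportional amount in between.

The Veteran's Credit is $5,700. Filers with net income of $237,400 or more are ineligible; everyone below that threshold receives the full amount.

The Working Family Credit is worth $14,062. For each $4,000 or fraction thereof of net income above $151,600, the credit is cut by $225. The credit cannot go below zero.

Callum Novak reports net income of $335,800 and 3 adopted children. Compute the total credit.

Adoption Credit: base = 3 × $3,920 = $11,760. $335,800 is $56,800 into a $64,000 phase-out range, leaving 7,200/64,000 of the credit: $11,760 × 7,200/64,000 = $1,323.
Veteran's Credit: $335,800 meets or exceeds the $237,400 cutoff, so the credit is $0.
Working Family Credit: income exceeds $151,600 by $184,200, which is 47 full-or-partial $4,000 increments; reduction = 47 × $225 = $10,575, leaving $3,487.
Total: $1,323 + $0 + $3,487 = $4,810.

$4,810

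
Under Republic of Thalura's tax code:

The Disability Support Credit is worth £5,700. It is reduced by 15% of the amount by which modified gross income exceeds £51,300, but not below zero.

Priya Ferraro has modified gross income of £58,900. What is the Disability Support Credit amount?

Disability Support Credit: 15% of the £7,600 excess over £51,300 is £1,140; credit = £5,700 − £1,140 = £4,560.

£4,560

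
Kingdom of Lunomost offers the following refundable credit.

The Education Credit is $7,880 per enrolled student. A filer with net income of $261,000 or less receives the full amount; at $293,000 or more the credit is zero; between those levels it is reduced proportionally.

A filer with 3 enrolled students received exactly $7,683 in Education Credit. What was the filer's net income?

$282,600

Full credit = 3 × $7,880 = $23,640.
$7,683 is 7,683/23,640 of the full $23,640, so 15,957/23,640 of the $32,000 range has been used: income = $261,000 + $32,000 × 15,957/23,640 = $282,600.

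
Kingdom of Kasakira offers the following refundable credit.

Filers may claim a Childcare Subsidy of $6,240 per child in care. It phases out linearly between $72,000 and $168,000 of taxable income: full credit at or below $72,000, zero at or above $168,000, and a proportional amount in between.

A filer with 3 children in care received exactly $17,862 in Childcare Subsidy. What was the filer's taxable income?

$76,400

Full credit = 3 × $6,240 = $18,720.
$17,862 is 17,862/18,720 of the full $18,720, so 858/18,720 of the $96,000 range has been used: income = $72,000 + $96,000 × 858/18,720 = $76,400.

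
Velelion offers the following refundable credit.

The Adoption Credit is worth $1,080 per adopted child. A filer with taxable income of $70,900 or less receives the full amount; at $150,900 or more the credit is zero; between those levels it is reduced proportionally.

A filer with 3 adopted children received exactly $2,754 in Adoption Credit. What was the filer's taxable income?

$82,900

Full credit = 3 × $1,080 = $3,240.
$2,754 is 2,754/3,240 of the full $3,240, so 486/3,240 of the $80,000 range has been used: income = $70,900 + $80,000 × 486/3,240 = $82,900.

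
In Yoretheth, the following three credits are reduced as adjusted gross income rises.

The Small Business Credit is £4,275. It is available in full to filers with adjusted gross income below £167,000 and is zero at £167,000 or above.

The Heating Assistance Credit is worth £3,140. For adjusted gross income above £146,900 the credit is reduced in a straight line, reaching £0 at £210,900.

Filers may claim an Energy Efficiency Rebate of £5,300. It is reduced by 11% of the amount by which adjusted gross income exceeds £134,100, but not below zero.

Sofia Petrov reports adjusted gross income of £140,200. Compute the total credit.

£12,044

Small Business Credit: £140,200 is below the £167,000 cutoff, so the full £4,275 applies.
Heating Assistance Credit: £140,200 is at or below the £146,900 threshold, so the full £3,140 applies.
Energy Efficiency Rebate: 11% of the £6,100 excess over £134,100 is £671; credit = £5,300 − £671 = £4,629.
Total: £4,275 + £3,140 + £4,629 = £12,044.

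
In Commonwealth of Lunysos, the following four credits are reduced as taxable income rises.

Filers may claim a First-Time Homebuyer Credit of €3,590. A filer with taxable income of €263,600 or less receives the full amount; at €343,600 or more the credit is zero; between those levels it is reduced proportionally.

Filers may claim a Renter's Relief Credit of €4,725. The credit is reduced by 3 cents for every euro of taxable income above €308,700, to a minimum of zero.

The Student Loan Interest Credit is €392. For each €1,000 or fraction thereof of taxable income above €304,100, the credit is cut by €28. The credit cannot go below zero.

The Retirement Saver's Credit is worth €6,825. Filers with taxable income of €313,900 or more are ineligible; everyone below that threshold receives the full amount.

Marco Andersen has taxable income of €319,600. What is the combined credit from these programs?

First-Time Homebuyer Credit: €319,600 is €56,000 into a €80,000 phase-out range, leaving 24,000/80,000 of the credit: €3,590 × 24,000/80,000 = €1,077.
Renter's Relief Credit: 3% of the €10,900 excess over €308,700 is €327; credit = €4,725 − €327 = €4,398.
Student Loan Interest Credit: income exceeds €304,100 by €15,500 → 16 increments × €28 = €448 ≥ base, so the credit is €0.
Retirement Saver's Credit: €319,600 meets or exceeds the €313,900 cutoff, so the credit is €0.
Total: €1,077 + €4,398 + €0 + €0 = €5,475.

€5,475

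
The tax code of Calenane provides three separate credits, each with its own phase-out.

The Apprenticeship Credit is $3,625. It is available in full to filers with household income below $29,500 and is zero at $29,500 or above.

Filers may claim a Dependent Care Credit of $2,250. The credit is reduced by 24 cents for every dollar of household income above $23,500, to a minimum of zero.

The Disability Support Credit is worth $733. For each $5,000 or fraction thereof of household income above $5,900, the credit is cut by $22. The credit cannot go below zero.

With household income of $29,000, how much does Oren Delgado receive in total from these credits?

$5,178

Apprenticeship Credit: $29,000 is below the $29,500 cutoff, so the full $3,625 applies.
Dependent Care Credit: 24% of the $5,500 excess over $23,500 is $1,320; credit = $2,250 − $1,320 = $930.
Disability Support Credit: income exceeds $5,900 by $23,100, which is 5 full-or-partial $5,000 increments; reduction = 5 × $22 = $110, leaving $623.
Total: $3,625 + $930 + $623 = $5,178.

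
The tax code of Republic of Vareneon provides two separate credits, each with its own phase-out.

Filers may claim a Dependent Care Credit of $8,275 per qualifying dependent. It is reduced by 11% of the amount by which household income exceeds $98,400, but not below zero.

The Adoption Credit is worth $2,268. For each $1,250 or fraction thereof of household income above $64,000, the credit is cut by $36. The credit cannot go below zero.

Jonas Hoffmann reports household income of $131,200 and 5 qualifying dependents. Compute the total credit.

Dependent Care Credit: base = 5 × $8,275 = $41,375. 11% of the $32,800 excess over $98,400 is $3,608; credit = $41,375 − $3,608 = $37,767.
Adoption Credit: income exceeds $64,000 by $67,200, which is 54 full-or-partial $1,250 increments; reduction = 54 × $36 = $1,944, leaving $324.
Total: $37,767 + $324 = $38,091.

$38,091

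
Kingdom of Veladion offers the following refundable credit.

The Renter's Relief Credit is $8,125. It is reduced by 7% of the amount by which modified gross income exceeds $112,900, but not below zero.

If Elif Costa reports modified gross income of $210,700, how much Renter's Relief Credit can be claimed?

Renter's Relief Credit: 7% of the $97,800 excess over $112,900 is $6,846; credit = $8,125 − $6,846 = $1,279.

$1,279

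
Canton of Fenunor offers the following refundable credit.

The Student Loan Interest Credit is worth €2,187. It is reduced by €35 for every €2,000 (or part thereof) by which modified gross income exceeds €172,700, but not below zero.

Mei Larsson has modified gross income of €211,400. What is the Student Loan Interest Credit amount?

Student Loan Interest Credit: income exceeds €172,700 by €38,700, which is 20 full-or-partial €2,000 increments; reduction = 20 × €35 = €700, leaving €1,487.

€1,487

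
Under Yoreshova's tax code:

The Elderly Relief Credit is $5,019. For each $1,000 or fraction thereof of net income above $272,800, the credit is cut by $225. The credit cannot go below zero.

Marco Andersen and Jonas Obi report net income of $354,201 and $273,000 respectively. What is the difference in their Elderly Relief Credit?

$4,794

Marco ($354,201): Elderly Relief Credit: income exceeds $272,800 by $81,401 → 82 increments × $225 = $18,450 ≥ base, so the credit is $0.
Jonas ($273,000): Elderly Relief Credit: income exceeds $272,800 by $200, which is 1 full-or-partial $1,000 increment; reduction = 1 × $225 = $225, leaving $4,794.
Difference: |$0 − $4,794| = $4,794.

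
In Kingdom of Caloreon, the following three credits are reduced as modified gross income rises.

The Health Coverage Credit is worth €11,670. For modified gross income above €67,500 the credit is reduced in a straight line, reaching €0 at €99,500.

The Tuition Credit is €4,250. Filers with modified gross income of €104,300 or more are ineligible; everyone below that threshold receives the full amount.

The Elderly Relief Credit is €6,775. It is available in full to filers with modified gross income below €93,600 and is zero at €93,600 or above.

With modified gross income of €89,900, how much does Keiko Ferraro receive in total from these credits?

Health Coverage Credit: €89,900 is €22,400 into a €32,000 phase-out range, leaving 9,600/32,000 of the credit: €11,670 × 9,600/32,000 = €3,501.
Tuition Credit: €89,900 is below the €104,300 cutoff, so the full €4,250 applies.
Elderly Relief Credit: €89,900 is below the €93,600 cutoff, so the full €6,775 applies.
Total: €3,501 + €4,250 + €6,775 = €14,526.

€14,526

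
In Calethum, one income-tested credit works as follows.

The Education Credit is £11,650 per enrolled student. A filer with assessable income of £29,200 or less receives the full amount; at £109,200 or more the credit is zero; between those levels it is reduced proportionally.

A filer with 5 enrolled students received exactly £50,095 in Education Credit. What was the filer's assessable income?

£40,400

Full credit = 5 × £11,650 = £58,250.
£50,095 is 50,095/58,250 of the full £58,250, so 8,155/58,250 of the £80,000 range has been used: income = £29,200 + £80,000 × 8,155/58,250 = £40,400.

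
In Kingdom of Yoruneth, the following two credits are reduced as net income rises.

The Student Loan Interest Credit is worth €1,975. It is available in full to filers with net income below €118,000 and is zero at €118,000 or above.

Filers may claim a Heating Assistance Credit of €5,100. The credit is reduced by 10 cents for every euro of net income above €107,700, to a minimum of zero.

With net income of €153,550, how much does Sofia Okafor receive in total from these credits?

Student Loan Interest Credit: €153,550 meets or exceeds the €118,000 cutoff, so the credit is €0.
Heating Assistance Credit: 10% of the €45,850 excess over €107,700 is €4,585; credit = €5,100 − €4,585 = €515.
Total: €0 + €515 = €515.

€515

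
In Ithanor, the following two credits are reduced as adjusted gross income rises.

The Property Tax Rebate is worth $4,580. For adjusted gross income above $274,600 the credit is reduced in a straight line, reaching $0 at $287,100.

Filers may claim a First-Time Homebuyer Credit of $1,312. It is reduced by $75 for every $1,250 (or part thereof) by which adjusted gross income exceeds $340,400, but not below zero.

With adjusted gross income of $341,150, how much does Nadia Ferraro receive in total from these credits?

Property Tax Rebate: $341,150 is at or above $287,100, so the credit is $0.
First-Time Homebuyer Credit: income exceeds $340,400 by $750, which is 1 full-or-partial $1,250 increment; reduction = 1 × $75 = $75, leaving $1,237.
Total: $0 + $1,237 = $1,237.

$1,237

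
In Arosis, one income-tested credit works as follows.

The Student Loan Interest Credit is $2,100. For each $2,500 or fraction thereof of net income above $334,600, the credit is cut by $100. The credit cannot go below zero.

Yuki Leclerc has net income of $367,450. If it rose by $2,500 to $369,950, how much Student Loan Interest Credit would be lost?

$100

At $367,450 — income exceeds $334,600 by $32,850, which is 14 full-or-partial $2,500 increments; reduction = 14 × $100 = $1,400, leaving $700.
At $369,950 — income exceeds $334,600 by $35,350, which is 15 full-or-partial $2,500 increments; reduction = 15 × $100 = $1,500, leaving $600.
Lost: $700 − $600 = $100.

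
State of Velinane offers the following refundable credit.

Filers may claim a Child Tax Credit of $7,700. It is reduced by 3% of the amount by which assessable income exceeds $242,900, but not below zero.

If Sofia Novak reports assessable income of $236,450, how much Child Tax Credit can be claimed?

$7,700

Child Tax Credit: $236,450 is at or below the $242,900 threshold, so the full $7,700 applies.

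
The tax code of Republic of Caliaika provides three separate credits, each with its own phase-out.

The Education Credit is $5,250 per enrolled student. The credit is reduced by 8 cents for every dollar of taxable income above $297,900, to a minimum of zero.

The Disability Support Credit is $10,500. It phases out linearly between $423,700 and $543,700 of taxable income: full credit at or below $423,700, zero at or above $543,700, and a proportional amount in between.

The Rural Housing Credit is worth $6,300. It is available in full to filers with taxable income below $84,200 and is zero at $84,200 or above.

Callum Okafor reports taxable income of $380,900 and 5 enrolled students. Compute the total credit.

Education Credit: base = 5 × $5,250 = $26,250. 8% of the $83,000 excess over $297,900 is $6,640; credit = $26,250 − $6,640 = $19,610.
Disability Support Credit: $380,900 is at or below the $423,700 threshold, so the full $10,500 applies.
Rural Housing Credit: $380,900 meets or exceeds the $84,200 cutoff, so the credit is $0.
Total: $19,610 + $10,500 + $0 = $30,110.

$30,110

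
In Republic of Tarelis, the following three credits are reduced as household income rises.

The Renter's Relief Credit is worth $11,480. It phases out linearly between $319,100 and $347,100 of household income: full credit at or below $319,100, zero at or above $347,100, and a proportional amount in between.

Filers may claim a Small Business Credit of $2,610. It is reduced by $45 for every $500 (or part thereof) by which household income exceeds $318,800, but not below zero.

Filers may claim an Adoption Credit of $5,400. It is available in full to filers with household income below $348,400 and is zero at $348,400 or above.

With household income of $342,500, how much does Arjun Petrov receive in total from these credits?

$7,736

Renter's Relief Credit: $342,500 is $23,400 into a $28,000 phase-out range, leaving 4,600/28,000 of the credit: $11,480 × 4,600/28,000 = $1,886.
Small Business Credit: income exceeds $318,800 by $23,700, which is 48 full-or-partial $500 increments; reduction = 48 × $45 = $2,160, leaving $450.
Adoption Credit: $342,500 is below the $348,400 cutoff, so the full $5,400 applies.
Total: $1,886 + $450 + $5,400 = $7,736.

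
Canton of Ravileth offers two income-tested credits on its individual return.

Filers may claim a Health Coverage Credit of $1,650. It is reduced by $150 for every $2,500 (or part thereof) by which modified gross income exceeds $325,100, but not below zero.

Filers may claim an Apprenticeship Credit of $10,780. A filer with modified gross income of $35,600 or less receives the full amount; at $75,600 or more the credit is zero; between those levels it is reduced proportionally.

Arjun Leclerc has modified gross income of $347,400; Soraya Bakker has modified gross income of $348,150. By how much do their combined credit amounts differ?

$150

Arjun ($347,400): Health Coverage Credit: income exceeds $325,100 by $22,300, which is 9 full-or-partial $2,500 increments; reduction = 9 × $150 = $1,350, leaving $300. Apprenticeship Credit: $347,400 is at or above $75,600, so the credit is $0. total $300 + $0 = $300
Soraya ($348,150): Health Coverage Credit: income exceeds $325,100 by $23,050, which is 10 full-or-partial $2,500 increments; reduction = 10 × $150 = $1,500, leaving $150. Apprenticeship Credit: $348,150 is at or above $75,600, so the credit is $0. total $150 + $0 = $150
Difference: |$300 − $150| = $150.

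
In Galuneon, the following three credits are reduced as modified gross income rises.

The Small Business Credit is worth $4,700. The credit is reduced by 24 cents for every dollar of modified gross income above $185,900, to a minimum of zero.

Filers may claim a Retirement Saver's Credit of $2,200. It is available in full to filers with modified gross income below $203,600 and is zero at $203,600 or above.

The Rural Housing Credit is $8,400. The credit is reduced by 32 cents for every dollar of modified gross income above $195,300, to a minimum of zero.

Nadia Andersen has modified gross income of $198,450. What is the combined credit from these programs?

Small Business Credit: 24% of the $12,550 excess over $185,900 is $3,012; credit = $4,700 − $3,012 = $1,688.
Retirement Saver's Credit: $198,450 is below the $203,600 cutoff, so the full $2,200 applies.
Rural Housing Credit: 32% of the $3,150 excess over $195,300 is $1,008; credit = $8,400 − $1,008 = $7,392.
Total: $1,688 + $2,200 + $7,392 = $11,280.

$11,280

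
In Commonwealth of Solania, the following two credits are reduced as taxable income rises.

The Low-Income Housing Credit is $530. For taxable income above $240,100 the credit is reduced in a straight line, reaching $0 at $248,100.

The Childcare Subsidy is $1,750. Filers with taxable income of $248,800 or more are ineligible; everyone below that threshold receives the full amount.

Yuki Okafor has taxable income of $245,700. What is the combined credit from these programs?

$1,909

Low-Income Housing Credit: $245,700 is $5,600 into a $8,000 phase-out range, leaving 2,400/8,000 of the credit: $530 × 2,400/8,000 = $159.
Childcare Subsidy: $245,700 is below the $248,800 cutoff, so the full $1,750 applies.
Total: $159 + $1,750 = $1,909.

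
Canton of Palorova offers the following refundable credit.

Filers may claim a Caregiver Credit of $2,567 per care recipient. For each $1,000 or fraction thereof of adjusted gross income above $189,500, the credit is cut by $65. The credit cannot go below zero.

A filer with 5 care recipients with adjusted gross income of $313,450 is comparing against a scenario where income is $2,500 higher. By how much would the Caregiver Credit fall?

At $313,450 — base = 5 × $2,567 = $12,835. income exceeds $189,500 by $123,950, which is 124 full-or-partial $1,000 increments; reduction = 124 × $65 = $8,060, leaving $4,775.
At $315,950 — base = 5 × $2,567 = $12,835. income exceeds $189,500 by $126,450, which is 127 full-or-partial $1,000 increments; reduction = 127 × $65 = $8,255, leaving $4,580.
Lost: $4,775 − $4,580 = $195.

$195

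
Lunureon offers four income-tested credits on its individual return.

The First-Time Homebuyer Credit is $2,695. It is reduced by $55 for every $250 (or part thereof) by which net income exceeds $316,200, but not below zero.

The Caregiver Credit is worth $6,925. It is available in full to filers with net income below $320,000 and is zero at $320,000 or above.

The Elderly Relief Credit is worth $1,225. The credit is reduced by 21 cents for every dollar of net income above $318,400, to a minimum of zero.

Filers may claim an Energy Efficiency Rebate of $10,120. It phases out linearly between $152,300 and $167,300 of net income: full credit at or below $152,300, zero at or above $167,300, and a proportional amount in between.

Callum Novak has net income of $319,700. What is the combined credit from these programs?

First-Time Homebuyer Credit: income exceeds $316,200 by $3,500, which is 14 full-or-partial $250 increments; reduction = 14 × $55 = $770, leaving $1,925.
Caregiver Credit: $319,700 is below the $320,000 cutoff, so the full $6,925 applies.
Elderly Relief Credit: 21% of the $1,300 excess over $318,400 is $273; credit = $1,225 − $273 = $952.
Energy Efficiency Rebate: $319,700 is at or above $167,300, so the credit is $0.
Total: $1,925 + $6,925 + $952 + $0 = $9,802.

$9,802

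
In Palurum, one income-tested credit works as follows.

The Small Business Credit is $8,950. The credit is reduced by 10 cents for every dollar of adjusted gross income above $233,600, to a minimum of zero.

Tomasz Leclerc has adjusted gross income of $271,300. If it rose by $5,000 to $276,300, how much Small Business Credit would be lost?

$500

At $271,300 — 10% of the $37,700 excess over $233,600 is $3,770; credit = $8,950 − $3,770 = $5,180.
At $276,300 — 10% of the $42,700 excess over $233,600 is $4,270; credit = $8,950 − $4,270 = $4,680.
Lost: $5,180 − $4,680 = $500.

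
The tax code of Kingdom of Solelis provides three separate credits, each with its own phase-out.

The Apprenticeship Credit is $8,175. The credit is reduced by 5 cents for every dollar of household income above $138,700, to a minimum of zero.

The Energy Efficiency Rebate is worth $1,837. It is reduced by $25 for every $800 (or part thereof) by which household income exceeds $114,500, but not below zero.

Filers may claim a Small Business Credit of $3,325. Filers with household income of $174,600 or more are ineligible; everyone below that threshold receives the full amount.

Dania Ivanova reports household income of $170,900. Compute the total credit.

$9,952

Apprenticeship Credit: 5% of the $32,200 excess over $138,700 is $1,610; credit = $8,175 − $1,610 = $6,565.
Energy Efficiency Rebate: income exceeds $114,500 by $56,400, which is 71 full-or-partial $800 increments; reduction = 71 × $25 = $1,775, leaving $62.
Small Business Credit: $170,900 is below the $174,600 cutoff, so the full $3,325 applies.
Total: $6,565 + $62 + $3,325 = $9,952.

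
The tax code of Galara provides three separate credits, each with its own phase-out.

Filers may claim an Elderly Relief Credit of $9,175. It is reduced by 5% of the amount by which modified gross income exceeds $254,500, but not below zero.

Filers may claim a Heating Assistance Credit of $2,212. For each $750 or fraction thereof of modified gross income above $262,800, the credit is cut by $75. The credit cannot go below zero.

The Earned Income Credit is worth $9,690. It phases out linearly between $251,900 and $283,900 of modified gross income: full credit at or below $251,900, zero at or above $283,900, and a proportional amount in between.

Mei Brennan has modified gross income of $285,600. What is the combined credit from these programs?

Elderly Relief Credit: 5% of the $31,100 excess over $254,500 is $1,555; credit = $9,175 − $1,555 = $7,620.
Heating Assistance Credit: income exceeds $262,800 by $22,800 → 31 increments × $75 = $2,325 ≥ base, so the credit is $0.
Earned Income Credit: $285,600 is at or above $283,900, so the credit is $0.
Total: $7,620 + $0 + $0 = $7,620.

$7,620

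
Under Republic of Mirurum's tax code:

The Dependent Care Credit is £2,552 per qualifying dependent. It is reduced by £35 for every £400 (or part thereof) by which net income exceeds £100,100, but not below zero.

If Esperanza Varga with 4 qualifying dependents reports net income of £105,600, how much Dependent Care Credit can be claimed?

Dependent Care Credit: base = 4 × £2,552 = £10,208. income exceeds £100,100 by £5,500, which is 14 full-or-partial £400 increments; reduction = 14 × £35 = £490, leaving £9,718.

£9,718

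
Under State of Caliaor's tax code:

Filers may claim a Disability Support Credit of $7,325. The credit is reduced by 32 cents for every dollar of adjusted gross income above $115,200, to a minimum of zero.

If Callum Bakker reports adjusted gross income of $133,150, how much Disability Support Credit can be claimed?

Disability Support Credit: 32% of the $17,950 excess over $115,200 is $5,744; credit = $7,325 − $5,744 = $1,581.

$1,581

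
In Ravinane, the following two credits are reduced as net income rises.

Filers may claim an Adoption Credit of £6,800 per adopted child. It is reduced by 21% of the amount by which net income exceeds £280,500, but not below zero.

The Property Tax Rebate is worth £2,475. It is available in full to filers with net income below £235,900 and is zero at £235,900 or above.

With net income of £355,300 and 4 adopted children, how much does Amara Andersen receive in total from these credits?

Adoption Credit: base = 4 × £6,800 = £27,200. 21% of the £74,800 excess over £280,500 is £15,708; credit = £27,200 − £15,708 = £11,492.
Property Tax Rebate: £355,300 meets or exceeds the £235,900 cutoff, so the credit is £0.
Total: £11,492 + £0 = £11,492.

£11,492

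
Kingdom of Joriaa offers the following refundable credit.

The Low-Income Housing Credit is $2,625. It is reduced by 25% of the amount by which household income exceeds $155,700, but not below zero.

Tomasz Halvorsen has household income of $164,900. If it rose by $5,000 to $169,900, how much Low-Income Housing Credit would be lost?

$325

At $164,900 — 25% of the $9,200 excess over $155,700 is $2,300; credit = $2,625 − $2,300 = $325.
At $169,900 — 25% of the $14,200 excess over $155,700 is $3,550 ≥ base, so the credit is $0.
Lost: $325 − $0 = $325.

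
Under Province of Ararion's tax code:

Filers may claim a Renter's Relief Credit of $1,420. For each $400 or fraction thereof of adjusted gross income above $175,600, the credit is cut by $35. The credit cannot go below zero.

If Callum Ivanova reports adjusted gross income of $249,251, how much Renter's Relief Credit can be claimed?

$0

Renter's Relief Credit: income exceeds $175,600 by $73,651 → 185 increments × $35 = $6,475 ≥ base, so the credit is $0.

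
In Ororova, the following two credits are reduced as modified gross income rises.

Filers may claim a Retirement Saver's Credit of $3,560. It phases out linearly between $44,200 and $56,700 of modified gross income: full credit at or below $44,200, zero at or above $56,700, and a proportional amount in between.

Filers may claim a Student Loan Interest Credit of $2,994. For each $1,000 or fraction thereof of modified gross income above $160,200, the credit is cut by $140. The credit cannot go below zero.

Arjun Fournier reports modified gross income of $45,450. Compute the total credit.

Retirement Saver's Credit: $45,450 is $1,250 into a $12,500 phase-out range, leaving 11,250/12,500 of the credit: $3,560 × 11,250/12,500 = $3,204.
Student Loan Interest Credit: $45,450 is at or below the $160,200 threshold, so the full $2,994 applies.
Total: $3,204 + $2,994 = $6,198.

$6,198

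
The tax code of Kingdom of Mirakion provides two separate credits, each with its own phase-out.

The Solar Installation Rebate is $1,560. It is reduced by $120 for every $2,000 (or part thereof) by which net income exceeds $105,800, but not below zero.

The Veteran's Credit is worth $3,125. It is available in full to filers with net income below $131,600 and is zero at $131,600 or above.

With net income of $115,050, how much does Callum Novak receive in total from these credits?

Solar Installation Rebate: income exceeds $105,800 by $9,250, which is 5 full-or-partial $2,000 increments; reduction = 5 × $120 = $600, leaving $960.
Veteran's Credit: $115,050 is below the $131,600 cutoff, so the full $3,125 applies.
Total: $960 + $3,125 = $4,085.

$4,085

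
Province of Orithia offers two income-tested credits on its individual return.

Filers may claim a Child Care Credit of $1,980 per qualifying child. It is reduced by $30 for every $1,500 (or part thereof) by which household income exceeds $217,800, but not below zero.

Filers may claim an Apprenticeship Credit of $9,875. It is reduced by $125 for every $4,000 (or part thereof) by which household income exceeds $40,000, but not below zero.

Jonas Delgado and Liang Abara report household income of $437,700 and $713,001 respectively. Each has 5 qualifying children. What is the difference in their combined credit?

$5,490

Jonas ($437,700): Child Care Credit: base = 5 × $1,980 = $9,900. income exceeds $217,800 by $219,900, which is 147 full-or-partial $1,500 increments; reduction = 147 × $30 = $4,410, leaving $5,490. Apprenticeship Credit: income exceeds $40,000 by $397,700 → 100 increments × $125 = $12,500 ≥ base, so the credit is $0. total $5,490 + $0 = $5,490
Liang ($713,001): Child Care Credit: base = 5 × $1,980 = $9,900. income exceeds $217,800 by $495,201 → 331 increments × $30 = $9,930 ≥ base, so the credit is $0. Apprenticeship Credit: income exceeds $40,000 by $673,001 → 169 increments × $125 = $21,125 ≥ base, so the credit is $0. total $0 + $0 = $0
Difference: |$5,490 − $0| = $5,490.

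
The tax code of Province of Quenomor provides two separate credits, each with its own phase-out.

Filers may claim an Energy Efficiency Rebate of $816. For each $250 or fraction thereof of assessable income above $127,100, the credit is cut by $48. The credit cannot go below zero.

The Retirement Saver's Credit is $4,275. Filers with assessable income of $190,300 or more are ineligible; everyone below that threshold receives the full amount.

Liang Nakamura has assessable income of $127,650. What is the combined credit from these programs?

Energy Efficiency Rebate: income exceeds $127,100 by $550, which is 3 full-or-partial $250 increments; reduction = 3 × $48 = $144, leaving $672.
Retirement Saver's Credit: $127,650 is below the $190,300 cutoff, so the full $4,275 applies.
Total: $672 + $4,275 = $4,947.

$4,947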